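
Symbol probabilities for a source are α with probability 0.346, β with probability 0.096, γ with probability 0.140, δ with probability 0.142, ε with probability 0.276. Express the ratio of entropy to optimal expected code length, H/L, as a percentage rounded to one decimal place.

Entropy H = −Σ p log₂ p ≈ 2.1639 bits.
Huffman merges: 12/125+7/50→59/250; 71/500+59/250→189/500; 69/250+173/500→311/500; 189/500+311/500→1. L = 559/250 ≈ 2.2360.
Efficiency = H/L = 2.1639/2.2360 = 96.8%.

96.8%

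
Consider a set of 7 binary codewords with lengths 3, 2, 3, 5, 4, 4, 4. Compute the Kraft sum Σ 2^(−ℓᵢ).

With common denominator 2^5 = 32: Σ 2^(−ℓᵢ) = 4/32 + 8/32 + 4/32 + 1/32 + 2/32 + 2/32 + 2/32 = 23/32 = 0.71875.

0.71875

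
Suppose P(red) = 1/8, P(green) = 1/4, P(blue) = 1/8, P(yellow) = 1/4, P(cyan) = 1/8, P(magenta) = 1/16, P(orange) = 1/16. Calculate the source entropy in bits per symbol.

2.625 bits

Each probability is a power of 1/2, so log₂(1/p) is an integer.
H = Σ p·log₂(1/p) = 1/8·3 + 1/4·2 + 1/8·3 + 1/4·2 + 1/8·3 + 1/16·4 + 1/16·4 = 2.625 bits.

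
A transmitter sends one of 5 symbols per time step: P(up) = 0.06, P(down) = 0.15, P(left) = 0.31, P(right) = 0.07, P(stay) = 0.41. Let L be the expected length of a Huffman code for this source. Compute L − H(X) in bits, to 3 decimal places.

Entropy H = −Σ p log₂ p ≈ 1.9738 bits.
Huffman merges: 3/50+7/100→13/100; 13/100+3/20→7/25; 7/25+31/100→59/100; 41/100+59/100→1. L = 2 ≈ 2.0000.
L − H = 2.0000 − 1.9738 = 0.026 bits.

0.026 bits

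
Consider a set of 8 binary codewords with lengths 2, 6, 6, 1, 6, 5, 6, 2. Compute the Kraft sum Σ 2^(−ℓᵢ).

With common denominator 2^6 = 64: Σ 2^(−ℓᵢ) = 16/64 + 1/64 + 1/64 + 32/64 + 1/64 + 2/64 + 1/64 + 16/64 = 70/64 = 1.09375.

1.09375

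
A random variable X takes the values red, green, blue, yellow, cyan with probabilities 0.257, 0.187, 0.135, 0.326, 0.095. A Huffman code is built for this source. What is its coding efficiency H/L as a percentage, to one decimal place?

98.5%

Entropy H = −Σ p log₂ p ≈ 2.1959 bits.
Huffman merges: 19/200+27/200→23/100; 187/1000+23/100→417/1000; 257/1000+163/500→583/1000; 417/1000+583/1000→1. L = 223/100 ≈ 2.2300.
Efficiency = H/L = 2.1959/2.2300 = 98.5%.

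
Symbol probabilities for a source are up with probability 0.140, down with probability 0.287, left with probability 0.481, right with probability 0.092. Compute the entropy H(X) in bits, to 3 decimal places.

H = −Σ pᵢ log₂ pᵢ.
−0.140·log₂(0.140) = 0.3971
−0.287·log₂(0.287) = 0.5169
−0.481·log₂(0.481) = 0.5079
−0.092·log₂(0.092) = 0.3167
Sum ≈ 1.7385 → 1.739 bits.

1.739 bits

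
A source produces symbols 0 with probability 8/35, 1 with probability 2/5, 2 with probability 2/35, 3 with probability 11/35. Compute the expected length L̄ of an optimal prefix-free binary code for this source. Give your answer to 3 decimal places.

1.886 bits/symbol

Repeatedly combine the two least-probable nodes; the expected code length is the sum of the merged weights.
merge 2/35 + 8/35 → 2/7
merge 2/7 + 11/35 → 3/5
merge 2/5 + 3/5 → 1
L = 2/7 + 3/5 + 1 = 66/35 ≈ 1.886 bits/symbol.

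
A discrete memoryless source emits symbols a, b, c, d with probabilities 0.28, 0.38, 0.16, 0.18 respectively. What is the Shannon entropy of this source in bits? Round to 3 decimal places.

1.913 bits

H = −Σ pᵢ log₂ pᵢ.
−0.28·log₂(0.28) = 0.5142
−0.38·log₂(0.38) = 0.5305
−0.16·log₂(0.16) = 0.4230
−0.18·log₂(0.18) = 0.4453
Sum ≈ 1.9130 → 1.913 bits.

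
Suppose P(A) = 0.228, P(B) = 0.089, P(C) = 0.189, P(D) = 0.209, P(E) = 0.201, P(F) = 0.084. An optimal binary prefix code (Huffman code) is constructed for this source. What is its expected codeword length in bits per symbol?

2.535 bits/symbol

Repeatedly combine the two least-probable nodes; the expected code length is the sum of the merged weights.
merge 21/250 + 89/1000 → 173/1000
merge 173/1000 + 189/1000 → 181/500
merge 201/1000 + 209/1000 → 41/100
merge 57/250 + 181/500 → 59/100
merge 41/100 + 59/100 → 1
L = 173/1000 + 181/500 + 41/100 + 59/100 + 1 = 507/200 = 2.535 bits/symbol.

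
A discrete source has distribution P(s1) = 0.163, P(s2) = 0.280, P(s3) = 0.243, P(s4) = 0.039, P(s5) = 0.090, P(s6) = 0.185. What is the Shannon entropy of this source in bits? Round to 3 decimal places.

H = −Σ pᵢ log₂ pᵢ.
−0.163·log₂(0.163) = 0.4266
−0.280·log₂(0.280) = 0.5142
−0.243·log₂(0.243) = 0.4960
−0.039·log₂(0.039) = 0.1825
−0.090·log₂(0.090) = 0.3127
−0.185·log₂(0.185) = 0.4504
Sum ≈ 2.3823 → 2.382 bits.

2.382 bits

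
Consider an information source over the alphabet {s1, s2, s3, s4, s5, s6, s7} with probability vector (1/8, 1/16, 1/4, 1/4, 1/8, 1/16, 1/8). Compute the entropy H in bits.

Each probability is a power of 1/2, so log₂(1/p) is an integer.
H = Σ p·log₂(1/p) = 1/8·3 + 1/16·4 + 1/4·2 + 1/4·2 + 1/8·3 + 1/16·4 + 1/8·3 = 2.625 bits.

2.625 bits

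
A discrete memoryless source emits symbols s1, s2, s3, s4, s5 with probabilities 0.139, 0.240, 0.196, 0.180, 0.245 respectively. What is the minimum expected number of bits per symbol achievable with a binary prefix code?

2.319 bits/symbol

Repeatedly combine the two least-probable nodes; the expected code length is the sum of the merged weights.
merge 139/1000 + 9/50 → 319/1000
merge 49/250 + 6/25 → 109/250
merge 49/200 + 319/1000 → 141/250
merge 109/250 + 141/250 → 1
L = 319/1000 + 109/250 + 141/250 + 1 = 2319/1000 = 2.319 bits/symbol.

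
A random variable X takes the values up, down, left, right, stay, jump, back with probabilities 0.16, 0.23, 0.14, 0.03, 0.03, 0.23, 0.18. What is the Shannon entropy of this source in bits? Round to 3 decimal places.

2.544 bits

H = −Σ pᵢ log₂ pᵢ.
−0.16·log₂(0.16) = 0.4230
−0.23·log₂(0.23) = 0.4877
−0.14·log₂(0.14) = 0.3971
−0.03·log₂(0.03) = 0.1518
−0.03·log₂(0.03) = 0.1518
−0.23·log₂(0.23) = 0.4877
−0.18·log₂(0.18) = 0.4453
Sum ≈ 2.5443 → 2.544 bits.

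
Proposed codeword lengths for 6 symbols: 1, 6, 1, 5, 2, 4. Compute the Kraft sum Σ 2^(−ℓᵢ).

With common denominator 2^6 = 64: Σ 2^(−ℓᵢ) = 32/64 + 1/64 + 32/64 + 2/64 + 16/64 + 4/64 = 87/64 = 1.359375.

1.359375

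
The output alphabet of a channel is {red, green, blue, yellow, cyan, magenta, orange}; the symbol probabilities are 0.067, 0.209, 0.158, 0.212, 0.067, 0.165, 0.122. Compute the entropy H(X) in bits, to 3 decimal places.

2.689 bits

H = −Σ pᵢ log₂ pᵢ.
−0.067·log₂(0.067) = 0.2613
−0.209·log₂(0.209) = 0.4720
−0.158·log₂(0.158) = 0.4206
−0.212·log₂(0.212) = 0.4744
−0.067·log₂(0.067) = 0.2613
−0.165·log₂(0.165) = 0.4289
−0.122·log₂(0.122) = 0.3703
Sum ≈ 2.6888 → 2.689 bits.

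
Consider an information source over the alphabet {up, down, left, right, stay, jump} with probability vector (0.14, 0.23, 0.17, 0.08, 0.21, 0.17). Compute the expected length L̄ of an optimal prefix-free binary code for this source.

Repeatedly combine the two least-probable nodes; the expected code length is the sum of the merged weights.
merge 2/25 + 7/50 → 11/50
merge 17/100 + 17/100 → 17/50
merge 21/100 + 11/50 → 43/100
merge 23/100 + 17/50 → 57/100
merge 43/100 + 57/100 → 1
L = 11/50 + 17/50 + 43/100 + 57/100 + 1 = 64/25 = 2.56 bits/symbol.

2.56 bits/symbol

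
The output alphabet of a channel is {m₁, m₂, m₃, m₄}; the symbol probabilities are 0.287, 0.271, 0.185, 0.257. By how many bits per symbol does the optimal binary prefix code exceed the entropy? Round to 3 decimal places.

Entropy H = −Σ p log₂ p ≈ 1.9814 bits.
Huffman merges: 37/200+257/1000→221/500; 271/1000+287/1000→279/500; 221/500+279/500→1. L = 2 ≈ 2.0000.
L − H = 2.0000 − 1.9814 = 0.019 bits.

0.019 bits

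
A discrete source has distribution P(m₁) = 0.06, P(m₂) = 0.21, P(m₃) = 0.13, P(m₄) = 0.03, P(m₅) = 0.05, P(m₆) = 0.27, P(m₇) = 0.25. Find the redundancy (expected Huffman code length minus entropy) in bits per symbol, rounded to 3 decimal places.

Entropy H = −Σ p log₂ p ≈ 2.4769 bits.
Huffman merges: 3/100+1/20→2/25; 3/50+2/25→7/50; 13/100+7/50→27/100; 21/100+1/4→23/50; 27/100+27/100→27/50; 23/50+27/50→1. L = 249/100 ≈ 2.4900.
L − H = 2.4900 − 2.4769 = 0.013 bits.

0.013 bits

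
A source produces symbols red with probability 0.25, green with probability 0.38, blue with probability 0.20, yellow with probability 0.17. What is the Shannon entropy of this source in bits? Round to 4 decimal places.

H = −Σ pᵢ log₂ pᵢ.
−0.25·log₂(0.25) = 0.5000
−0.38·log₂(0.38) = 0.5305
−0.20·log₂(0.20) = 0.4644
−0.17·log₂(0.17) = 0.4346
Sum ≈ 1.9294 → 1.9294 bits.

1.9294 bits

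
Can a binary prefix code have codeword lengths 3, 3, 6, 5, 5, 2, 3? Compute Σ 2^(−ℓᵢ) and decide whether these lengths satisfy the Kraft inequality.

0.703125; yes

With common denominator 2^6 = 64: Σ 2^(−ℓᵢ) = 8/64 + 8/64 + 1/64 + 2/64 + 2/64 + 16/64 + 8/64 = 45/64 = 0.703125.
Kraft's inequality requires Σ ≤ 1; here Σ = 0.703125 ≤ 1, so such a prefix code exists.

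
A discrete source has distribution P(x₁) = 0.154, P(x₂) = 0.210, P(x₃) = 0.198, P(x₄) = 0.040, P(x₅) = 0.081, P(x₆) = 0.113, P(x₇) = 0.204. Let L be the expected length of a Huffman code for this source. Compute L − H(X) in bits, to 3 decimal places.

Entropy H = −Σ p log₂ p ≈ 2.6538 bits.
Huffman merges: 1/25+81/1000→121/1000; 113/1000+121/1000→117/500; 77/500+99/500→44/125; 51/250+21/100→207/500; 117/500+44/125→293/500; 207/500+293/500→1. L = 2707/1000 ≈ 2.7070.
L − H = 2.7070 − 2.6538 = 0.053 bits.

0.053 bits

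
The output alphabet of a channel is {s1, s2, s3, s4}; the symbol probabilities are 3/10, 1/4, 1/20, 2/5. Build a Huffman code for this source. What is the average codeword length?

1.9 bits/symbol

Repeatedly combine the two least-probable nodes; the expected code length is the sum of the merged weights.
merge 1/20 + 1/4 → 3/10
merge 3/10 + 3/10 → 3/5
merge 2/5 + 3/5 → 1
L = 3/10 + 3/5 + 1 = 19/10 = 1.9 bits/symbol.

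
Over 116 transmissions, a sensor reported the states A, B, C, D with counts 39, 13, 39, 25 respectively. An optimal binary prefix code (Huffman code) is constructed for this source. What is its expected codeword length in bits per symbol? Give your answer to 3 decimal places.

1.991 bits/symbol

Probabilities are the counts divided by 116.
Repeatedly combine the two least-probable nodes; the expected code length is the sum of the merged weights.
merge 13/116 + 25/116 → 19/58
merge 19/58 + 39/116 → 77/116
merge 39/116 + 77/116 → 1
L = 19/58 + 77/116 + 1 = 231/116 ≈ 1.991 bits/symbol.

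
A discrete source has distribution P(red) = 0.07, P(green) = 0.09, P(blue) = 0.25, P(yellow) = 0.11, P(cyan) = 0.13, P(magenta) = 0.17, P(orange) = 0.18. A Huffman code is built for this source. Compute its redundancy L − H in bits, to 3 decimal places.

Entropy H = −Σ p log₂ p ≈ 2.6940 bits.
Huffman merges: 7/100+9/100→4/25; 11/100+13/100→6/25; 4/25+17/100→33/100; 9/50+6/25→21/50; 1/4+33/100→29/50; 21/50+29/50→1. L = 273/100 ≈ 2.7300.
L − H = 2.7300 − 2.6940 = 0.036 bits.

0.036 bits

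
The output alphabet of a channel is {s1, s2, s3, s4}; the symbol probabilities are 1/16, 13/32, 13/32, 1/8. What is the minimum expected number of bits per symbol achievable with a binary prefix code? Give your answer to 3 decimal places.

Repeatedly combine the two least-probable nodes; the expected code length is the sum of the merged weights.
merge 1/16 + 1/8 → 3/16
merge 3/16 + 13/32 → 19/32
merge 13/32 + 19/32 → 1
L = 3/16 + 19/32 + 1 = 57/32 ≈ 1.781 bits/symbol.

1.781 bits/symbol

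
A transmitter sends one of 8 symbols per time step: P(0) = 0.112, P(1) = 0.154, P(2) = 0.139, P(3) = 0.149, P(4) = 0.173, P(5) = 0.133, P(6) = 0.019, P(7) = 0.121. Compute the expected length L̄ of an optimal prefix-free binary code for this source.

Repeatedly combine the two least-probable nodes; the expected code length is the sum of the merged weights.
merge 19/1000 + 14/125 → 131/1000
merge 121/1000 + 131/1000 → 63/250
merge 133/1000 + 139/1000 → 34/125
merge 149/1000 + 77/500 → 303/1000
merge 173/1000 + 63/250 → 17/40
merge 34/125 + 303/1000 → 23/40
merge 17/40 + 23/40 → 1
L = 131/1000 + 63/250 + 34/125 + 303/1000 + 17/40 + 23/40 + 1 = 1479/500 = 2.958 bits/symbol.

2.958 bits/symbol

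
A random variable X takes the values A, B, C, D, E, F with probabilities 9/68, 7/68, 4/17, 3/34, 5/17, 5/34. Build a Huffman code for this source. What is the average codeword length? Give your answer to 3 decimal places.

Repeatedly combine the two least-probable nodes; the expected code length is the sum of the merged weights.
merge 3/34 + 7/68 → 13/68
merge 9/68 + 5/34 → 19/68
merge 13/68 + 4/17 → 29/68
merge 19/68 + 5/17 → 39/68
merge 29/68 + 39/68 → 1
L = 13/68 + 19/68 + 29/68 + 39/68 + 1 = 42/17 ≈ 2.471 bits/symbol.

2.471 bits/symbol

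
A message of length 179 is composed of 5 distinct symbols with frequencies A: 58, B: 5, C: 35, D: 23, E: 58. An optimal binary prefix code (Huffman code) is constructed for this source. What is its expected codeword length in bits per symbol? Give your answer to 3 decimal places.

Probabilities are the counts divided by 179.
Repeatedly combine the two least-probable nodes; the expected code length is the sum of the merged weights.
merge 5/179 + 23/179 → 28/179
merge 28/179 + 35/179 → 63/179
merge 58/179 + 58/179 → 116/179
merge 63/179 + 116/179 → 1
L = 28/179 + 63/179 + 116/179 + 1 = 386/179 ≈ 2.156 bits/symbol.

2.156 bits/symbol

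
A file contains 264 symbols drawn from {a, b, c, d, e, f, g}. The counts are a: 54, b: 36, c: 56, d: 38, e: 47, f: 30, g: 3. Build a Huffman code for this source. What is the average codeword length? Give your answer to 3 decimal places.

Probabilities are the counts divided by 264.
Repeatedly combine the two least-probable nodes; the expected code length is the sum of the merged weights.
merge 1/88 + 5/44 → 1/8
merge 1/8 + 3/22 → 23/88
merge 19/132 + 47/264 → 85/264
merge 9/44 + 7/33 → 5/12
merge 23/88 + 85/264 → 7/12
merge 5/12 + 7/12 → 1
L = 1/8 + 23/88 + 85/264 + 5/12 + 7/12 + 1 = 65/24 ≈ 2.708 bits/symbol.

2.708 bits/symbol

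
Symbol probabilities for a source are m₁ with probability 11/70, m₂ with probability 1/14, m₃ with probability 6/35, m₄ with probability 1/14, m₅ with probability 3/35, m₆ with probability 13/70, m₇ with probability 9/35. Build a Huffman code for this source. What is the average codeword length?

Repeatedly combine the two least-probable nodes; the expected code length is the sum of the merged weights.
merge 1/14 + 1/14 → 1/7
merge 3/35 + 1/7 → 8/35
merge 11/70 + 6/35 → 23/70
merge 13/70 + 8/35 → 29/70
merge 9/35 + 23/70 → 41/70
merge 29/70 + 41/70 → 1
L = 1/7 + 8/35 + 23/70 + 29/70 + 41/70 + 1 = 27/10 = 2.7 bits/symbol.

2.7 bits/symbol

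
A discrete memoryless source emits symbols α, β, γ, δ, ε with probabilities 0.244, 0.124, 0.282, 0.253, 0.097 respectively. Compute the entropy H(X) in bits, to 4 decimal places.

2.2131 bits

H = −Σ pᵢ log₂ pᵢ.
−0.244·log₂(0.244) = 0.4966
−0.124·log₂(0.124) = 0.3734
−0.282·log₂(0.282) = 0.5150
−0.253·log₂(0.253) = 0.5016
−0.097·log₂(0.097) = 0.3265
Sum ≈ 2.2131 → 2.2131 bits.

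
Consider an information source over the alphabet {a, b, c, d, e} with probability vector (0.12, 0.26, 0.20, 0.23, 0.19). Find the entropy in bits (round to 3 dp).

2.280 bits

H = −Σ pᵢ log₂ pᵢ.
−0.12·log₂(0.12) = 0.3671
−0.26·log₂(0.26) = 0.5053
−0.20·log₂(0.20) = 0.4644
−0.23·log₂(0.23) = 0.4877
−0.19·log₂(0.19) = 0.4552
Sum ≈ 2.2796 → 2.280 bits.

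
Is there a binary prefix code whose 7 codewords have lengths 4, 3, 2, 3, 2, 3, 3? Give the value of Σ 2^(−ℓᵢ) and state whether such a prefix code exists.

1.0625; no

With common denominator 2^4 = 16: Σ 2^(−ℓᵢ) = 1/16 + 2/16 + 4/16 + 2/16 + 4/16 + 2/16 + 2/16 = 17/16 = 1.0625.
Kraft's inequality requires Σ ≤ 1; here Σ = 1.0625 > 1, so no such prefix code exists.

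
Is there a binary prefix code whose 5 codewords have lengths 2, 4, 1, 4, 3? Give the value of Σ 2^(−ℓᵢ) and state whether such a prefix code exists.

With common denominator 2^4 = 16: Σ 2^(−ℓᵢ) = 4/16 + 1/16 + 8/16 + 1/16 + 2/16 = 16/16 = 1.
Kraft's inequality requires Σ ≤ 1; here Σ = 1 ≤ 1, so such a prefix code exists.

1; yes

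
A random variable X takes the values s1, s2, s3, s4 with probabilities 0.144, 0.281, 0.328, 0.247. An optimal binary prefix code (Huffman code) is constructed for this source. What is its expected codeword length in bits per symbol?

Repeatedly combine the two least-probable nodes; the expected code length is the sum of the merged weights.
merge 18/125 + 247/1000 → 391/1000
merge 281/1000 + 41/125 → 609/1000
merge 391/1000 + 609/1000 → 1
L = 391/1000 + 609/1000 + 1 = 2 bits/symbol.

2 bits/symbol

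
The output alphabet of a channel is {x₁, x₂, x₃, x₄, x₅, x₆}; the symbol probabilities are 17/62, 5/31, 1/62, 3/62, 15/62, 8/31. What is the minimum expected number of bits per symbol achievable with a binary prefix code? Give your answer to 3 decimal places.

Repeatedly combine the two least-probable nodes; the expected code length is the sum of the merged weights.
merge 1/62 + 3/62 → 2/31
merge 2/31 + 5/31 → 7/31
merge 7/31 + 15/62 → 29/62
merge 8/31 + 17/62 → 33/62
merge 29/62 + 33/62 → 1
L = 2/31 + 7/31 + 29/62 + 33/62 + 1 = 71/31 ≈ 2.290 bits/symbol.

2.290 bits/symbol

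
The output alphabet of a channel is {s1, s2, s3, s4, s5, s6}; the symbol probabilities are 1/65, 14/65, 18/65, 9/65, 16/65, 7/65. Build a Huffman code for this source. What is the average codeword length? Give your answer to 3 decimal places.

2.385 bits/symbol

Repeatedly combine the two least-probable nodes; the expected code length is the sum of the merged weights.
merge 1/65 + 7/65 → 8/65
merge 8/65 + 9/65 → 17/65
merge 14/65 + 16/65 → 6/13
merge 17/65 + 18/65 → 7/13
merge 6/13 + 7/13 → 1
L = 8/65 + 17/65 + 6/13 + 7/13 + 1 = 31/13 ≈ 2.385 bits/symbol.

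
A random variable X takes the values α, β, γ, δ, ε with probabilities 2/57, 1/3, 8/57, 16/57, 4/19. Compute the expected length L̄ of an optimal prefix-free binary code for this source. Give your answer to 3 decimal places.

Repeatedly combine the two least-probable nodes; the expected code length is the sum of the merged weights.
merge 2/57 + 8/57 → 10/57
merge 10/57 + 4/19 → 22/57
merge 16/57 + 1/3 → 35/57
merge 22/57 + 35/57 → 1
L = 10/57 + 22/57 + 35/57 + 1 = 124/57 ≈ 2.175 bits/symbol.

2.175 bits/symbol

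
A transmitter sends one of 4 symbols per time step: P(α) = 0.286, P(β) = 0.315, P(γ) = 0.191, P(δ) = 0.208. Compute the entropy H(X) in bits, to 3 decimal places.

H = −Σ pᵢ log₂ pᵢ.
−0.286·log₂(0.286) = 0.5165
−0.315·log₂(0.315) = 0.5250
−0.191·log₂(0.191) = 0.4562
−0.208·log₂(0.208) = 0.4712
Sum ≈ 1.9688 → 1.969 bits.

1.969 bits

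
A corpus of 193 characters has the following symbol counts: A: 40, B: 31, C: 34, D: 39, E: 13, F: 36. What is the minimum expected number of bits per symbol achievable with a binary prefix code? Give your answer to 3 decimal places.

Probabilities are the counts divided by 193.
Repeatedly combine the two least-probable nodes; the expected code length is the sum of the merged weights.
merge 13/193 + 31/193 → 44/193
merge 34/193 + 36/193 → 70/193
merge 39/193 + 40/193 → 79/193
merge 44/193 + 70/193 → 114/193
merge 79/193 + 114/193 → 1
L = 44/193 + 70/193 + 79/193 + 114/193 + 1 = 500/193 ≈ 2.591 bits/symbol.

2.591 bits/symbol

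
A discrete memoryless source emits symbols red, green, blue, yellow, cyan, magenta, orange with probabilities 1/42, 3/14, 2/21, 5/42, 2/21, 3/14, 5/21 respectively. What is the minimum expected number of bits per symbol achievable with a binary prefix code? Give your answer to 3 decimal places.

Repeatedly combine the two least-probable nodes; the expected code length is the sum of the merged weights.
merge 1/42 + 2/21 → 5/42
merge 2/21 + 5/42 → 3/14
merge 5/42 + 3/14 → 1/3
merge 3/14 + 3/14 → 3/7
merge 5/21 + 1/3 → 4/7
merge 3/7 + 4/7 → 1
L = 5/42 + 3/14 + 1/3 + 3/7 + 4/7 + 1 = 8/3 ≈ 2.667 bits/symbol.

2.667 bits/symbol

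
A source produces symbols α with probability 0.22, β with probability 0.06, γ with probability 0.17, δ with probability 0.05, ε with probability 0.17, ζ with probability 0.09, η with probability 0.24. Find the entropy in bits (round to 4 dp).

2.6162 bits

H = −Σ pᵢ log₂ pᵢ.
−0.22·log₂(0.22) = 0.4806
−0.06·log₂(0.06) = 0.2435
−0.17·log₂(0.17) = 0.4346
−0.05·log₂(0.05) = 0.2161
−0.17·log₂(0.17) = 0.4346
−0.09·log₂(0.09) = 0.3127
−0.24·log₂(0.24) = 0.4941
Sum ≈ 2.6162 → 2.6162 bits.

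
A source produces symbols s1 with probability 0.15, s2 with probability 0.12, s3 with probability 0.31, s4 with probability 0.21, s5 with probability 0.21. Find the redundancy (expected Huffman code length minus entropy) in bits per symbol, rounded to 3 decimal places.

Entropy H = −Σ p log₂ p ≈ 2.2471 bits.
Huffman merges: 3/25+3/20→27/100; 21/100+21/100→21/50; 27/100+31/100→29/50; 21/50+29/50→1. L = 227/100 ≈ 2.2700.
L − H = 2.2700 − 2.2471 = 0.023 bits.

0.023 bits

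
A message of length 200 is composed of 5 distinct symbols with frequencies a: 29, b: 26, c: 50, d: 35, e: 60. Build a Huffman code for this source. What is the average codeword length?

2.275 bits/symbol

Probabilities are the counts divided by 200.
Repeatedly combine the two least-probable nodes; the expected code length is the sum of the merged weights.
merge 13/100 + 29/200 → 11/40
merge 7/40 + 1/4 → 17/40
merge 11/40 + 3/10 → 23/40
merge 17/40 + 23/40 → 1
L = 11/40 + 17/40 + 23/40 + 1 = 91/40 = 2.275 bits/symbol.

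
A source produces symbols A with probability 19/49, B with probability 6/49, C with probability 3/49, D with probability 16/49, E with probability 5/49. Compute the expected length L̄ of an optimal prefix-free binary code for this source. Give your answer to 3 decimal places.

Repeatedly combine the two least-probable nodes; the expected code length is the sum of the merged weights.
merge 3/49 + 5/49 → 8/49
merge 6/49 + 8/49 → 2/7
merge 2/7 + 16/49 → 30/49
merge 19/49 + 30/49 → 1
L = 8/49 + 2/7 + 30/49 + 1 = 101/49 ≈ 2.061 bits/symbol.

2.061 bits/symbol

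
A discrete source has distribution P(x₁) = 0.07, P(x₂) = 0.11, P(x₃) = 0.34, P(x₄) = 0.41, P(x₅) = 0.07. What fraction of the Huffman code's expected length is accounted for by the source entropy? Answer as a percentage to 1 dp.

Entropy H = −Σ p log₂ p ≈ 1.9440 bits.
Huffman merges: 7/100+7/100→7/50; 11/100+7/50→1/4; 1/4+17/50→59/100; 41/100+59/100→1. L = 99/50 ≈ 1.9800.
Efficiency = H/L = 1.9440/1.9800 = 98.2%.

98.2%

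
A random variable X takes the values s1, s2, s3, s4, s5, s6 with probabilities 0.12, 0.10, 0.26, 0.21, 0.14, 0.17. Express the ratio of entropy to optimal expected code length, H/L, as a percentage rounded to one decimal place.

99.2%

Entropy H = −Σ p log₂ p ≈ 2.5091 bits.
Huffman merges: 1/10+3/25→11/50; 7/50+17/100→31/100; 21/100+11/50→43/100; 13/50+31/100→57/100; 43/100+57/100→1. L = 253/100 ≈ 2.5300.
Efficiency = H/L = 2.5091/2.5300 = 99.2%.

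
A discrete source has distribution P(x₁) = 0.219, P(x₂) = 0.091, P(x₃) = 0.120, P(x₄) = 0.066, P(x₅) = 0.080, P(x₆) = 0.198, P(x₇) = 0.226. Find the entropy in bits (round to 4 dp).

H = −Σ pᵢ log₂ pᵢ.
−0.219·log₂(0.219) = 0.4798
−0.091·log₂(0.091) = 0.3147
−0.120·log₂(0.120) = 0.3671
−0.066·log₂(0.066) = 0.2588
−0.080·log₂(0.080) = 0.2915
−0.198·log₂(0.198) = 0.4626
−0.226·log₂(0.226) = 0.4849
Sum ≈ 2.6594 → 2.6594 bits.

2.6594 bits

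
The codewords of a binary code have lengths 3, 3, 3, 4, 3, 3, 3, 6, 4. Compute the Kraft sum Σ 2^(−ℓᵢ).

0.890625

With common denominator 2^6 = 64: Σ 2^(−ℓᵢ) = 8/64 + 8/64 + 8/64 + 4/64 + 8/64 + 8/64 + 8/64 + 1/64 + 4/64 = 57/64 = 0.890625.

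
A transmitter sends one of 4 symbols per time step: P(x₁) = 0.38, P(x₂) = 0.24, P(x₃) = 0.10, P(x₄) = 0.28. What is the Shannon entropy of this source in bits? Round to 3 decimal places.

1.871 bits

H = −Σ pᵢ log₂ pᵢ.
−0.38·log₂(0.38) = 0.5305
−0.24·log₂(0.24) = 0.4941
−0.10·log₂(0.10) = 0.3322
−0.28·log₂(0.28) = 0.5142
Sum ≈ 1.8710 → 1.871 bits.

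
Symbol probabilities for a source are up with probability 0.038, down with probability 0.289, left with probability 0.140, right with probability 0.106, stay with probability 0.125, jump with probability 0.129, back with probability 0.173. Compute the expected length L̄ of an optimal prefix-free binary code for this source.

2.682 bits/symbol

Repeatedly combine the two least-probable nodes; the expected code length is the sum of the merged weights.
merge 19/500 + 53/500 → 18/125
merge 1/8 + 129/1000 → 127/500
merge 7/50 + 18/125 → 71/250
merge 173/1000 + 127/500 → 427/1000
merge 71/250 + 289/1000 → 573/1000
merge 427/1000 + 573/1000 → 1
L = 18/125 + 127/500 + 71/250 + 427/1000 + 573/1000 + 1 = 1341/500 = 2.682 bits/symbol.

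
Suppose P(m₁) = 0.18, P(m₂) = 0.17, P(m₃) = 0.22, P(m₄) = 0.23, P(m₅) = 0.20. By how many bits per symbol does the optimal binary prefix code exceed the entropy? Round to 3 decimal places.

0.037 bits

Entropy H = −Σ p log₂ p ≈ 2.3125 bits.
Huffman merges: 17/100+9/50→7/20; 1/5+11/50→21/50; 23/100+7/20→29/50; 21/50+29/50→1. L = 47/20 ≈ 2.3500.
L − H = 2.3500 − 2.3125 = 0.037 bits.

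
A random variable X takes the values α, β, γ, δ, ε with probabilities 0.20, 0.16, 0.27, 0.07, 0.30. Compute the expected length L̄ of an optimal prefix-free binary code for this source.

2.23 bits/symbol

Repeatedly combine the two least-probable nodes; the expected code length is the sum of the merged weights.
merge 7/100 + 4/25 → 23/100
merge 1/5 + 23/100 → 43/100
merge 27/100 + 3/10 → 57/100
merge 43/100 + 57/100 → 1
L = 23/100 + 43/100 + 57/100 + 1 = 223/100 = 2.23 bits/symbol.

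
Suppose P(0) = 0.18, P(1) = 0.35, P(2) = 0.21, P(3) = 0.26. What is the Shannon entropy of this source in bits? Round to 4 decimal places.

H = −Σ pᵢ log₂ pᵢ.
−0.18·log₂(0.18) = 0.4453
−0.35·log₂(0.35) = 0.5301
−0.21·log₂(0.21) = 0.4728
−0.26·log₂(0.26) = 0.5053
Sum ≈ 1.9535 → 1.9535 bits.

1.9535 bits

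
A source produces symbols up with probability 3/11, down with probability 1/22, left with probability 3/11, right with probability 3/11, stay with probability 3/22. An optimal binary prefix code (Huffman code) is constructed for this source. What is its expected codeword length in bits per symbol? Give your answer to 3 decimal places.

Repeatedly combine the two least-probable nodes; the expected code length is the sum of the merged weights.
merge 1/22 + 3/22 → 2/11
merge 2/11 + 3/11 → 5/11
merge 3/11 + 3/11 → 6/11
merge 5/11 + 6/11 → 1
L = 2/11 + 5/11 + 6/11 + 1 = 24/11 ≈ 2.182 bits/symbol.

2.182 bits/symbol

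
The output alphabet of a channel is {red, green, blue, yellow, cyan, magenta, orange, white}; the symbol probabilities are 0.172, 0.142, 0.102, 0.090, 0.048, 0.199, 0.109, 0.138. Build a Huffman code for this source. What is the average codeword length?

Repeatedly combine the two least-probable nodes; the expected code length is the sum of the merged weights.
merge 6/125 + 9/100 → 69/500
merge 51/500 + 109/1000 → 211/1000
merge 69/500 + 69/500 → 69/250
merge 71/500 + 43/250 → 157/500
merge 199/1000 + 211/1000 → 41/100
merge 69/250 + 157/500 → 59/100
merge 41/100 + 59/100 → 1
L = 69/500 + 211/1000 + 69/250 + 157/500 + 41/100 + 59/100 + 1 = 2939/1000 = 2.939 bits/symbol.

2.939 bits/symbol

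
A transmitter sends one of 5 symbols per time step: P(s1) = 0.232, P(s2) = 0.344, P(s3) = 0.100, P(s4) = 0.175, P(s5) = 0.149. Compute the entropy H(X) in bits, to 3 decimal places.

H = −Σ pᵢ log₂ pᵢ.
−0.232·log₂(0.232) = 0.4890
−0.344·log₂(0.344) = 0.5296
−0.100·log₂(0.100) = 0.3322
−0.175·log₂(0.175) = 0.4401
−0.149·log₂(0.149) = 0.4092
Sum ≈ 2.2001 → 2.200 bits.

2.200 bits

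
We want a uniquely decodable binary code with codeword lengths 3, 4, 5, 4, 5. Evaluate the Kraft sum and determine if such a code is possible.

0.3125; yes

With common denominator 2^5 = 32: Σ 2^(−ℓᵢ) = 4/32 + 2/32 + 1/32 + 2/32 + 1/32 = 10/32 = 0.3125.
Kraft's inequality requires Σ ≤ 1; here Σ = 0.3125 ≤ 1, so such a prefix code exists.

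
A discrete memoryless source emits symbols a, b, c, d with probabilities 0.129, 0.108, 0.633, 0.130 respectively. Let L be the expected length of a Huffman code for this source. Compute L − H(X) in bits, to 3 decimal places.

0.076 bits

Entropy H = −Σ p log₂ p ≈ 1.5282 bits.
Huffman merges: 27/250+129/1000→237/1000; 13/100+237/1000→367/1000; 367/1000+633/1000→1. L = 401/250 ≈ 1.6040.
L − H = 1.6040 − 1.5282 = 0.076 bits.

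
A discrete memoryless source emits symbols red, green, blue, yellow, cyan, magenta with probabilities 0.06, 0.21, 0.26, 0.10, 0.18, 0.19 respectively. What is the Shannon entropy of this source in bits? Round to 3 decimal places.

H = −Σ pᵢ log₂ pᵢ.
−0.06·log₂(0.06) = 0.2435
−0.21·log₂(0.21) = 0.4728
−0.26·log₂(0.26) = 0.5053
−0.10·log₂(0.10) = 0.3322
−0.18·log₂(0.18) = 0.4453
−0.19·log₂(0.19) = 0.4552
Sum ≈ 2.4544 → 2.454 bits.

2.454 bits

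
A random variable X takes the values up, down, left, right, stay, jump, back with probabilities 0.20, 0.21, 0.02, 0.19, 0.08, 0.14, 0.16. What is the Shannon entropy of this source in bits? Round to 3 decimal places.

H = −Σ pᵢ log₂ pᵢ.
−0.20·log₂(0.20) = 0.4644
−0.21·log₂(0.21) = 0.4728
−0.02·log₂(0.02) = 0.1129
−0.19·log₂(0.19) = 0.4552
−0.08·log₂(0.08) = 0.2915
−0.14·log₂(0.14) = 0.3971
−0.16·log₂(0.16) = 0.4230
Sum ≈ 2.6169 → 2.617 bits.

2.617 bits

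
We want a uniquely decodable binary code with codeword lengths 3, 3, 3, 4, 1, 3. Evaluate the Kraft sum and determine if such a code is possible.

1.0625; no

With common denominator 2^4 = 16: Σ 2^(−ℓᵢ) = 2/16 + 2/16 + 2/16 + 1/16 + 8/16 + 2/16 = 17/16 = 1.0625.
Kraft's inequality requires Σ ≤ 1; here Σ = 1.0625 > 1, so no such prefix code exists.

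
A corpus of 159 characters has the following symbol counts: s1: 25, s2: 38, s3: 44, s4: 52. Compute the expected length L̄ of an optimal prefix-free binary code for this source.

Probabilities are the counts divided by 159.
Repeatedly combine the two least-probable nodes; the expected code length is the sum of the merged weights.
merge 25/159 + 38/159 → 21/53
merge 44/159 + 52/159 → 32/53
merge 21/53 + 32/53 → 1
L = 21/53 + 32/53 + 1 = 2 bits/symbol.

2 bits/symbol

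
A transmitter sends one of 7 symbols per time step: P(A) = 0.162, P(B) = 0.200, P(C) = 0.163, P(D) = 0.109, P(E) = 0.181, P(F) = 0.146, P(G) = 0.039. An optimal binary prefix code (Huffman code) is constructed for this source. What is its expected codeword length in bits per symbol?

Repeatedly combine the two least-probable nodes; the expected code length is the sum of the merged weights.
merge 39/1000 + 109/1000 → 37/250
merge 73/500 + 37/250 → 147/500
merge 81/500 + 163/1000 → 13/40
merge 181/1000 + 1/5 → 381/1000
merge 147/500 + 13/40 → 619/1000
merge 381/1000 + 619/1000 → 1
L = 37/250 + 147/500 + 13/40 + 381/1000 + 619/1000 + 1 = 2767/1000 = 2.767 bits/symbol.

2.767 bits/symbol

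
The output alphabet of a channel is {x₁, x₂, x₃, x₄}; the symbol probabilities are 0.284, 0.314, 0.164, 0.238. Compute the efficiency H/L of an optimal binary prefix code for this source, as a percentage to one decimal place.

Entropy H = −Σ p log₂ p ≈ 1.9611 bits.
Huffman merges: 41/250+119/500→201/500; 71/250+157/500→299/500; 201/500+299/500→1. L = 2 ≈ 2.0000.
Efficiency = H/L = 1.9611/2.0000 = 98.1%.

98.1%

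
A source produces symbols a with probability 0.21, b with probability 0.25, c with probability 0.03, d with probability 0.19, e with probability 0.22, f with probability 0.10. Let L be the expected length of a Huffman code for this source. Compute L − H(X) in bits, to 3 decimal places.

Entropy H = −Σ p log₂ p ≈ 2.3926 bits.
Huffman merges: 3/100+1/10→13/100; 13/100+19/100→8/25; 21/100+11/50→43/100; 1/4+8/25→57/100; 43/100+57/100→1. L = 49/20 ≈ 2.4500.
L − H = 2.4500 − 2.3926 = 0.057 bits.

0.057 bits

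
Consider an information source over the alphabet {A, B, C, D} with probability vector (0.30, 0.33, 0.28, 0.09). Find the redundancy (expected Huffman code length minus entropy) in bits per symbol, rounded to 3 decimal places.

0.124 bits

Entropy H = −Σ p log₂ p ≈ 1.8758 bits.
Huffman merges: 9/100+7/25→37/100; 3/10+33/100→63/100; 37/100+63/100→1. L = 2 ≈ 2.0000.
L − H = 2.0000 − 1.8758 = 0.124 bits.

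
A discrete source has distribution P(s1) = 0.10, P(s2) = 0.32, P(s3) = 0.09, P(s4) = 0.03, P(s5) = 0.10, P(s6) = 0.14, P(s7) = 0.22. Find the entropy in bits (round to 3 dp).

H = −Σ pᵢ log₂ pᵢ.
−0.10·log₂(0.10) = 0.3322
−0.32·log₂(0.32) = 0.5260
−0.09·log₂(0.09) = 0.3127
−0.03·log₂(0.03) = 0.1518
−0.10·log₂(0.10) = 0.3322
−0.14·log₂(0.14) = 0.3971
−0.22·log₂(0.22) = 0.4806
Sum ≈ 2.5325 → 2.533 bits.

2.533 bits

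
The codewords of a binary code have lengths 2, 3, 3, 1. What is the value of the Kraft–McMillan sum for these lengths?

With common denominator 2^3 = 8: Σ 2^(−ℓᵢ) = 2/8 + 1/8 + 1/8 + 4/8 = 8/8 = 1.

1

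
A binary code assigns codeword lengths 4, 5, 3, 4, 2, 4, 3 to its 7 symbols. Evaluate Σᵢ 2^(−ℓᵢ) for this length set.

0.71875

With common denominator 2^5 = 32: Σ 2^(−ℓᵢ) = 2/32 + 1/32 + 4/32 + 2/32 + 8/32 + 2/32 + 4/32 = 23/32 = 0.71875.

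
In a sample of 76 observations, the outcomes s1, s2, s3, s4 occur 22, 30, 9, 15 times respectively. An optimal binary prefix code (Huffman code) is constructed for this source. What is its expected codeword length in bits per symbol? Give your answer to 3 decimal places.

1.921 bits/symbol

Probabilities are the counts divided by 76.
Repeatedly combine the two least-probable nodes; the expected code length is the sum of the merged weights.
merge 9/76 + 15/76 → 6/19
merge 11/38 + 6/19 → 23/38
merge 15/38 + 23/38 → 1
L = 6/19 + 23/38 + 1 = 73/38 ≈ 1.921 bits/symbol.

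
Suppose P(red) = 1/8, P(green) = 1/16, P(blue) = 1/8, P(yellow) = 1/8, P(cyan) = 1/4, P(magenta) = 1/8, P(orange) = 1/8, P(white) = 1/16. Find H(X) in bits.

Each probability is a power of 1/2, so log₂(1/p) is an integer.
H = Σ p·log₂(1/p) = 1/8·3 + 1/16·4 + 1/8·3 + 1/8·3 + 1/4·2 + 1/8·3 + 1/8·3 + 1/16·4 = 2.875 bits.

2.875 bits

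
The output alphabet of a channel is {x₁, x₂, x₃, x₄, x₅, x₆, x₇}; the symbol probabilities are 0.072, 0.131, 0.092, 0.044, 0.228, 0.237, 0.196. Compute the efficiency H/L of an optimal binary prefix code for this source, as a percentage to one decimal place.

Entropy H = −Σ p log₂ p ≈ 2.6118 bits.
Huffman merges: 11/250+9/125→29/250; 23/250+29/250→26/125; 131/1000+49/250→327/1000; 26/125+57/250→109/250; 237/1000+327/1000→141/250; 109/250+141/250→1. L = 2651/1000 ≈ 2.6510.
Efficiency = H/L = 2.6118/2.6510 = 98.5%.

98.5%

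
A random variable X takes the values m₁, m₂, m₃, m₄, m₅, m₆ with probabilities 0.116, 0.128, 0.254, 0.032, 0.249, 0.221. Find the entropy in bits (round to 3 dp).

H = −Σ pᵢ log₂ pᵢ.
−0.116·log₂(0.116) = 0.3605
−0.128·log₂(0.128) = 0.3796
−0.254·log₂(0.254) = 0.5022
−0.032·log₂(0.032) = 0.1589
−0.249·log₂(0.249) = 0.4994
−0.221·log₂(0.221) = 0.4813
Sum ≈ 2.3820 → 2.382 bits.

2.382 bits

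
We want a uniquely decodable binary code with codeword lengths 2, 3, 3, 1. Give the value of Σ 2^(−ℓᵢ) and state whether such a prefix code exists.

With common denominator 2^3 = 8: Σ 2^(−ℓᵢ) = 2/8 + 1/8 + 1/8 + 4/8 = 8/8 = 1.
Kraft's inequality requires Σ ≤ 1; here Σ = 1 ≤ 1, so such a prefix code exists.

1; yes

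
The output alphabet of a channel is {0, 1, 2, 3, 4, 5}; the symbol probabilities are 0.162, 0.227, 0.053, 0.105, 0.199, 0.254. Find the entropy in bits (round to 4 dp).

2.4427 bits

H = −Σ pᵢ log₂ pᵢ.
−0.162·log₂(0.162) = 0.4254
−0.227·log₂(0.227) = 0.4856
−0.053·log₂(0.053) = 0.2246
−0.105·log₂(0.105) = 0.3414
−0.199·log₂(0.199) = 0.4635
−0.254·log₂(0.254) = 0.5022
Sum ≈ 2.4427 → 2.4427 bits.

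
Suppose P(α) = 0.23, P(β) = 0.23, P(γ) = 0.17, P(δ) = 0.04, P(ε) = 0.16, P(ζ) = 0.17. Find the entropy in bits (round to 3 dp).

2.453 bits

H = −Σ pᵢ log₂ pᵢ.
−0.23·log₂(0.23) = 0.4877
−0.23·log₂(0.23) = 0.4877
−0.17·log₂(0.17) = 0.4346
−0.04·log₂(0.04) = 0.1858
−0.16·log₂(0.16) = 0.4230
−0.17·log₂(0.17) = 0.4346
Sum ≈ 2.4533 → 2.453 bits.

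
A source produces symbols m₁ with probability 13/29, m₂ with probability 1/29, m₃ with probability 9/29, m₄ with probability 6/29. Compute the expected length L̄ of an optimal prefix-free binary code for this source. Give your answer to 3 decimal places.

1.793 bits/symbol

Repeatedly combine the two least-probable nodes; the expected code length is the sum of the merged weights.
merge 1/29 + 6/29 → 7/29
merge 7/29 + 9/29 → 16/29
merge 13/29 + 16/29 → 1
L = 7/29 + 16/29 + 1 = 52/29 ≈ 1.793 bits/symbol.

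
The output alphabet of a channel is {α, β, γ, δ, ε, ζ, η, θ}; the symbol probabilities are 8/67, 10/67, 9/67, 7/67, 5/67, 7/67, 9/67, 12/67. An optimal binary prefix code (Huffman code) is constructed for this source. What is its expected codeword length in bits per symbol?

3 bits/symbol

Repeatedly combine the two least-probable nodes; the expected code length is the sum of the merged weights.
merge 5/67 + 7/67 → 12/67
merge 7/67 + 8/67 → 15/67
merge 9/67 + 9/67 → 18/67
merge 10/67 + 12/67 → 22/67
merge 12/67 + 15/67 → 27/67
merge 18/67 + 22/67 → 40/67
merge 27/67 + 40/67 → 1
L = 12/67 + 15/67 + 18/67 + 22/67 + 27/67 + 40/67 + 1 = 3 bits/symbol.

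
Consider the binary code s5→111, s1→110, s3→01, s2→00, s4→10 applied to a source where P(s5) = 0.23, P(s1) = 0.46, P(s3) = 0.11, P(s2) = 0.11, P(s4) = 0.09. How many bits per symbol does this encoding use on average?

L̄ = Σ pᵢ·ℓᵢ = 0.23·3 + 0.46·3 + 0.11·2 + 0.11·2 + 0.09·2 = 2.69 bits/symbol.

2.69 bits/symbol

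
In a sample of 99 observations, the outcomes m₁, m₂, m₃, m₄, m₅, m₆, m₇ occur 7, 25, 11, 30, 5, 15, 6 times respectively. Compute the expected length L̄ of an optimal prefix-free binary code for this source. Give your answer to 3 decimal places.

Probabilities are the counts divided by 99.
Repeatedly combine the two least-probable nodes; the expected code length is the sum of the merged weights.
merge 5/99 + 2/33 → 1/9
merge 7/99 + 1/9 → 2/11
merge 1/9 + 5/33 → 26/99
merge 2/11 + 25/99 → 43/99
merge 26/99 + 10/33 → 56/99
merge 43/99 + 56/99 → 1
L = 1/9 + 2/11 + 26/99 + 43/99 + 56/99 + 1 = 23/9 ≈ 2.556 bits/symbol.

2.556 bits/symbol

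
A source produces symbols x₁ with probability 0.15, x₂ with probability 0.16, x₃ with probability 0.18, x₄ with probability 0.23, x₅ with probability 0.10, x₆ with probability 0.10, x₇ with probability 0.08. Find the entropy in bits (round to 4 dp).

2.7224 bits

H = −Σ pᵢ log₂ pᵢ.
−0.15·log₂(0.15) = 0.4105
−0.16·log₂(0.16) = 0.4230
−0.18·log₂(0.18) = 0.4453
−0.23·log₂(0.23) = 0.4877
−0.10·log₂(0.10) = 0.3322
−0.10·log₂(0.10) = 0.3322
−0.08·log₂(0.08) = 0.2915
Sum ≈ 2.7224 → 2.7224 bits.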